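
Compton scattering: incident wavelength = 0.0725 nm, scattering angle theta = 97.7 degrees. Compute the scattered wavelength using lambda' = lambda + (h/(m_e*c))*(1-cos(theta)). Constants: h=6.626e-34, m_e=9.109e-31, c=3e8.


Compton wavelength: h/(m_e*c) = 2.4247e-12 m
d_lambda = 2.4247e-12 * (1 - cos(97.7 deg))
= 2.4247e-12 * 1.133986
= 2.7496e-12 m = 0.00275 nm
lambda' = 0.0725 + 0.00275
= 0.07525 nm

0.07525


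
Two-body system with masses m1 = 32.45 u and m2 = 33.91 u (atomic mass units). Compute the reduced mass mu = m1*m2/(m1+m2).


mu = m1 * m2 / (m1 + m2)
= 32.45 * 33.91 / (32.45 + 33.91)
= 1100.3795 / 66.36
= 16.582 u

16.582


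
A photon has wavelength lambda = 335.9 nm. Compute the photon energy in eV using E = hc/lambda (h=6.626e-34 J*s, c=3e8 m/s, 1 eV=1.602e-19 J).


E = hc / lambda
= (6.626e-34)(3e8) / (335.9e-9)
= 1.9878e-25 / 3.3590e-07
= 5.9178e-19 J
Converting to eV: 5.9178e-19 / 1.602e-19
= 3.694 eV

3.694


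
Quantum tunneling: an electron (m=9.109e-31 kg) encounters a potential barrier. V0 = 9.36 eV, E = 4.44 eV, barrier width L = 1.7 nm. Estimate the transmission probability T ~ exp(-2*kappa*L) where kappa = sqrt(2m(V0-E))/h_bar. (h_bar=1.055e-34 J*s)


V0 - E = 4.92 eV = 7.8818e-19 J
kappa = sqrt(2 * m * (V0-E)) / h_bar
= sqrt(2 * 9.109e-31 * 7.8818e-19) / 1.055e-34
= 1.1358e+10 /m
2*kappa*L = 2 * 1.1358e+10 * 1.7e-9
= 38.6181
T = exp(-38.6181) = 1.691934e-17

1.691934e-17


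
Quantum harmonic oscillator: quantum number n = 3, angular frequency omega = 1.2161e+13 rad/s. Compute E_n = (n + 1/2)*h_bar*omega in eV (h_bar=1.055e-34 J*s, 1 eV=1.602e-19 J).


E = (n + 1/2) * h_bar * omega
= (3 + 0.5) * 1.055e-34 * 1.2161e+13
= 3.5 * 1.2830e-21
= 4.4904e-21 J
= 0.028 eV

0.028


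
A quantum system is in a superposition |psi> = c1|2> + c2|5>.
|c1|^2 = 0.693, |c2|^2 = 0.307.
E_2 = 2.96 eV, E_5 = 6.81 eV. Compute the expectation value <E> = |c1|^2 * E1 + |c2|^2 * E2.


<E> = |c1|^2 * E1 + |c2|^2 * E2
= 0.693 * 2.96 + 0.307 * 6.81
= 2.0513 + 2.0907
= 4.1419 eV

4.1419


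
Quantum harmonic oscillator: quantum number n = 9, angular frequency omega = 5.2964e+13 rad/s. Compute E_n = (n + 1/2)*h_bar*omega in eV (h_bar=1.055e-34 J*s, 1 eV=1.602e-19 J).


E = (n + 1/2) * h_bar * omega
= (9 + 0.5) * 1.055e-34 * 5.2964e+13
= 9.5 * 5.5877e-21
= 5.3083e-20 J
= 0.3314 eV

0.3314


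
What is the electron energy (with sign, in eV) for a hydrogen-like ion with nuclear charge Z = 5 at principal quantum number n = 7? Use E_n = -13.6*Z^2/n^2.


E_n = -13.6 * Z^2 / n^2
= -13.6 * 5^2 / 7^2
= -13.6 * 25 / 49
= -6.9388 eV

-6.9388


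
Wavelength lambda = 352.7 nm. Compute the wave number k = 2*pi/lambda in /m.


k = 2 * pi / lambda
= 6.2832 / (352.7e-9)
= 6.2832 / 3.5270e-07
= 1.7815e+07 /m

1.7815e+07


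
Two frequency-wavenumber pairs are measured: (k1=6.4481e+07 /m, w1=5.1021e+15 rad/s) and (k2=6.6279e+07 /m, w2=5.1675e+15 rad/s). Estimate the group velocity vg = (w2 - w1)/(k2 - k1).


vg = (w2 - w1) / (k2 - k1)
= (5.1675e+15 - 5.1021e+15) / (6.6279e+07 - 6.4481e+07)
= 6.5400e+13 / 1.7980e+06
= 3.6374e+07 m/s

3.6374e+07


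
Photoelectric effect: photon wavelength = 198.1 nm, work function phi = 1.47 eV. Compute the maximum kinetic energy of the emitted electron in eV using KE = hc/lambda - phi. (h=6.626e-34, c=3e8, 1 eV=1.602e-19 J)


E_photon = hc / lambda
= (6.626e-34)(3e8) / (198.1e-9)
= 1.0034e-18 J
= 6.2636 eV
KE = E_photon - phi
= 6.2636 - 1.47
= 4.7936 eV

4.7936


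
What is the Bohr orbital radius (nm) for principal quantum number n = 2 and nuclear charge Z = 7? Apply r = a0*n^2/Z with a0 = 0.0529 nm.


r = a0 * n^2 / Z
= 0.0529 * 2^2 / 7
= 0.0529 * 4 / 7
= 0.0302 nm

0.0302


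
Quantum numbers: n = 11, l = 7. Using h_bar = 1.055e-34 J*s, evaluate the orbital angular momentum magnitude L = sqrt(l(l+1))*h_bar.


L = sqrt(l*(l+1)) * h_bar
= sqrt(7 * 8) * 1.055e-34
= sqrt(56) * 1.055e-34
= 7.4833 * 1.055e-34
= 7.8949e-34 J*s

7.8949e-34


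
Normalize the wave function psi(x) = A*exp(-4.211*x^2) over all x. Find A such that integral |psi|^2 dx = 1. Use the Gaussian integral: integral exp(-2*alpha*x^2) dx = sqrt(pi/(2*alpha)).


integral |psi|^2 dx = A^2 * sqrt(pi/(2*alpha)) = 1
A^2 = sqrt(2*alpha/pi)
= sqrt(2 * 4.211 / pi)
= 1.637317
A = sqrt(1.637317)
= 1.2796

1.2796


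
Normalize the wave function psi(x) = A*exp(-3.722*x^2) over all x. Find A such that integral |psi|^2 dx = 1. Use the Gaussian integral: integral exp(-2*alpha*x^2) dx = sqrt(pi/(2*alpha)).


integral |psi|^2 dx = A^2 * sqrt(pi/(2*alpha)) = 1
A^2 = sqrt(2*alpha/pi)
= sqrt(2 * 3.722 / pi)
= 1.539318
A = sqrt(1.539318)
= 1.2407

1.2407


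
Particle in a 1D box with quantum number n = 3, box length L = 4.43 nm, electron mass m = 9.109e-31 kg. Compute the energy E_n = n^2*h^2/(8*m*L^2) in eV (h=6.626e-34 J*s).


E = n^2 * h^2 / (8 * m * L^2)
= 3^2 * (6.626e-34)^2 / (8 * 9.109e-31 * (4.43e-9)^2)
= 9 * 4.3904e-67 / (8 * 9.109e-31 * 1.9625e-17)
= 2.7630e-20 J
= 0.1725 eV

0.1725


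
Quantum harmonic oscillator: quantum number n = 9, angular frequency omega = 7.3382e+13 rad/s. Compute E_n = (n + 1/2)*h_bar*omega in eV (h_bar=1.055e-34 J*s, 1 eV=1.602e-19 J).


E = (n + 1/2) * h_bar * omega
= (9 + 0.5) * 1.055e-34 * 7.3382e+13
= 9.5 * 7.7418e-21
= 7.3547e-20 J
= 0.4591 eV

0.4591


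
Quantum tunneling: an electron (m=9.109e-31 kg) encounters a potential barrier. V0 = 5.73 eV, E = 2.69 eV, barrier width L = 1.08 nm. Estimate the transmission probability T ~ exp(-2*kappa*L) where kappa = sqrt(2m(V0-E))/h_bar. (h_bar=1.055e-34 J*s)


V0 - E = 3.04 eV = 4.8701e-19 J
kappa = sqrt(2 * m * (V0-E)) / h_bar
= sqrt(2 * 9.109e-31 * 4.8701e-19) / 1.055e-34
= 8.9282e+09 /m
2*kappa*L = 2 * 8.9282e+09 * 1.08e-9
= 19.285
T = exp(-19.285) = 4.213374e-09

4.213374e-09


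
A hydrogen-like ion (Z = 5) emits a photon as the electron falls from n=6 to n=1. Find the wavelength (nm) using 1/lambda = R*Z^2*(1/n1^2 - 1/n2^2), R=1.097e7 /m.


1/lambda = R * Z^2 * (1/n1^2 - 1/n2^2)
= 1.097e7 * 5^2 * (1/1^2 - 1/6^2)
= 1.097e7 * 25 * (1.0 - 0.027778)
= 2.6663e+08 /m
lambda = 1 / 2.6663e+08
= 3.7505 nm

3.7505


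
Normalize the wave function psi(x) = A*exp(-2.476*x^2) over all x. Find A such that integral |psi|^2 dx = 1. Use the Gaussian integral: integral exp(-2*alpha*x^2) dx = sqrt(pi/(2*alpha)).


integral |psi|^2 dx = A^2 * sqrt(pi/(2*alpha)) = 1
A^2 = sqrt(2*alpha/pi)
= sqrt(2 * 2.476 / pi)
= 1.255496
A = sqrt(1.255496)
= 1.1205

1.1205


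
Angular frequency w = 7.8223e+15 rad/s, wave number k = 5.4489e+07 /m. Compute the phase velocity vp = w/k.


vp = w / k
= 7.8223e+15 / 5.4489e+07
= 1.4356e+08 m/s

1.4356e+08


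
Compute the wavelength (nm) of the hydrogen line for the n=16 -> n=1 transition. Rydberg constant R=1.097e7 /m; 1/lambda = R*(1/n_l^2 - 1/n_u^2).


1/lambda = R * (1/n_l^2 - 1/n_u^2)
= 1.097e7 * (1/1^2 - 1/16^2)
= 1.097e7 * (1.0 - 0.003906)
= 1.097e7 * 0.996094
= 1.0927e+07 /m
lambda = 1 / 1.0927e+07 = 91.5152 nm

91.5152


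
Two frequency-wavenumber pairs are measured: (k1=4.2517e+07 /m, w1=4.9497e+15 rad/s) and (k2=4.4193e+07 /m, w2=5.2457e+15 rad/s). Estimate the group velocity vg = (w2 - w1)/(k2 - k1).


vg = (w2 - w1) / (k2 - k1)
= (5.2457e+15 - 4.9497e+15) / (4.4193e+07 - 4.2517e+07)
= 2.9600e+14 / 1.6760e+06
= 1.7661e+08 m/s

1.7661e+08


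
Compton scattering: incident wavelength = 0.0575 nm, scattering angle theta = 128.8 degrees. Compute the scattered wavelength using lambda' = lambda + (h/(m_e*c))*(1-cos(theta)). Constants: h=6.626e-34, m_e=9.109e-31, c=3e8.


Compton wavelength: h/(m_e*c) = 2.4247e-12 m
d_lambda = 2.4247e-12 * (1 - cos(128.8 deg))
= 2.4247e-12 * 1.626604
= 3.9440e-12 m = 0.003944 nm
lambda' = 0.0575 + 0.003944
= 0.061444 nm

0.061444


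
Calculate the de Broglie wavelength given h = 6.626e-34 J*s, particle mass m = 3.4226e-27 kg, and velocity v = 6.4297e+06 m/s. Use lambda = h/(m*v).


lambda = h / (m * v)
= 6.626e-34 / (3.4226e-27 * 6.4297e+06)
= 6.626e-34 / 2.2006e-20
= 3.0110e-14 m

3.0110e-14


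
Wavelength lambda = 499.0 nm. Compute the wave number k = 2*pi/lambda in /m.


k = 2 * pi / lambda
= 6.2832 / (499.0e-9)
= 6.2832 / 4.9900e-07
= 1.2592e+07 /m

1.2592e+07


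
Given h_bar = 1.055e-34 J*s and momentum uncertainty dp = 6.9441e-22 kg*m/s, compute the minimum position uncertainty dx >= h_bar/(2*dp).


dx = h_bar / (2 * dp)
= 1.055e-34 / (2 * 6.9441e-22)
= 1.055e-34 / 1.3888e-21
= 7.5964e-14 m

7.5964e-14


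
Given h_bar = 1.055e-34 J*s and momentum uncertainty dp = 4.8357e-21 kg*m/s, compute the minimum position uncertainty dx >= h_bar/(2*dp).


dx = h_bar / (2 * dp)
= 1.055e-34 / (2 * 4.8357e-21)
= 1.055e-34 / 9.6714e-21
= 1.0908e-14 m

1.0908e-14


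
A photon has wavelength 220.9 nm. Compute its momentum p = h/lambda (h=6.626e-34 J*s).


p = h / lambda
= 6.626e-34 / (220.9e-9)
= 6.626e-34 / 2.2090e-07
= 2.9995e-27 kg*m/s

2.9995e-27


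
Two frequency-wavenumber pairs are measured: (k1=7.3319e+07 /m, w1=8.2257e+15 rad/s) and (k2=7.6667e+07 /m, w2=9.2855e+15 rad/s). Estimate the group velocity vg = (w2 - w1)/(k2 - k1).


vg = (w2 - w1) / (k2 - k1)
= (9.2855e+15 - 8.2257e+15) / (7.6667e+07 - 7.3319e+07)
= 1.0598e+15 / 3.3480e+06
= 3.1655e+08 m/s

3.1655e+08


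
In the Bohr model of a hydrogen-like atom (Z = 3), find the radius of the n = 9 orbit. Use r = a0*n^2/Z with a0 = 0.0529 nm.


r = a0 * n^2 / Z
= 0.0529 * 9^2 / 3
= 0.0529 * 81 / 3
= 1.4283 nm

1.4283


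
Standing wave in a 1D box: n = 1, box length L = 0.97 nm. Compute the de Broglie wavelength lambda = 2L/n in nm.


lambda = 2L / n
= 2 * 0.97 / 1
= 1.94 / 1
= 1.94 nm

1.94


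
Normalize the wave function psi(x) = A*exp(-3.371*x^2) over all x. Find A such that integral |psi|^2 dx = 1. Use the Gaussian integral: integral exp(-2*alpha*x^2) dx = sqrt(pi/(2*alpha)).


integral |psi|^2 dx = A^2 * sqrt(pi/(2*alpha)) = 1
A^2 = sqrt(2*alpha/pi)
= sqrt(2 * 3.371 / pi)
= 1.464939
A = sqrt(1.464939)
= 1.2103

1.2103


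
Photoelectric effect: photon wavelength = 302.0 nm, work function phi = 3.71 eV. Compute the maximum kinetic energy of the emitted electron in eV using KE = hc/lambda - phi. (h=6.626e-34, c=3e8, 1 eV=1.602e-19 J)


E_photon = hc / lambda
= (6.626e-34)(3e8) / (302.0e-9)
= 6.5821e-19 J
= 4.1087 eV
KE = E_photon - phi
= 4.1087 - 3.71
= 0.3987 eV

0.3987


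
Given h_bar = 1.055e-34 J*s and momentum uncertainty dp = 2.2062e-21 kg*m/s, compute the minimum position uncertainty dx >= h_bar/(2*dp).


dx = h_bar / (2 * dp)
= 1.055e-34 / (2 * 2.2062e-21)
= 1.055e-34 / 4.4124e-21
= 2.3910e-14 m

2.3910e-14


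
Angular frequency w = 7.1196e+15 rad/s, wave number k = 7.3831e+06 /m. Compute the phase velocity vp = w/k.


vp = w / k
= 7.1196e+15 / 7.3831e+06
= 9.6431e+08 m/s

9.6431e+08


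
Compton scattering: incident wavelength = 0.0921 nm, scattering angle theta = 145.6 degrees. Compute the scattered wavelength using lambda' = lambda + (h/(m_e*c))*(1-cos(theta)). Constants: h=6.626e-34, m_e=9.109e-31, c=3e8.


Compton wavelength: h/(m_e*c) = 2.4247e-12 m
d_lambda = 2.4247e-12 * (1 - cos(145.6 deg))
= 2.4247e-12 * 1.825113
= 4.4254e-12 m = 0.004425 nm
lambda' = 0.0921 + 0.004425
= 0.096525 nm

0.096525


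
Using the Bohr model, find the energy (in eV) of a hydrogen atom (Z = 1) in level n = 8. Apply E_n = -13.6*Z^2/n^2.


E_n = -13.6 * Z^2 / n^2
= -13.6 * 1^2 / 8^2
= -13.6 * 1 / 64
= -0.2125 eV

-0.2125


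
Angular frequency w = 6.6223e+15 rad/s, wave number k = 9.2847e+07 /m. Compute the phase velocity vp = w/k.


vp = w / k
= 6.6223e+15 / 9.2847e+07
= 7.1325e+07 m/s

7.1325e+07


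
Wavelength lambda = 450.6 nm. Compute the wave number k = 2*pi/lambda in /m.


k = 2 * pi / lambda
= 6.2832 / (450.6e-9)
= 6.2832 / 4.5060e-07
= 1.3944e+07 /m

1.3944e+07


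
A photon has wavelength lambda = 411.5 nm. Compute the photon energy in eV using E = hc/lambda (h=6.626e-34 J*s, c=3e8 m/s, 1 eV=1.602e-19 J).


E = hc / lambda
= (6.626e-34)(3e8) / (411.5e-9)
= 1.9878e-25 / 4.1150e-07
= 4.8306e-19 J
Converting to eV: 4.8306e-19 / 1.602e-19
= 3.0154 eV

3.0154


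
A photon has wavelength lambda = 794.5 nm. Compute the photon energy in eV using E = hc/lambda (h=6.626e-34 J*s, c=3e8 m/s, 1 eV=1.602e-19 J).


E = hc / lambda
= (6.626e-34)(3e8) / (794.5e-9)
= 1.9878e-25 / 7.9450e-07
= 2.5020e-19 J
Converting to eV: 2.5020e-19 / 1.602e-19
= 1.5618 eV

1.5618


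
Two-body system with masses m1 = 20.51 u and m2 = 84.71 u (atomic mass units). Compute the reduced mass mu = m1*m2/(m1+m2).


mu = m1 * m2 / (m1 + m2)
= 20.51 * 84.71 / (20.51 + 84.71)
= 1737.4021 / 105.22
= 16.5121 u

16.5121


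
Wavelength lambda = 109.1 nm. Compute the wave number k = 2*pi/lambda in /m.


k = 2 * pi / lambda
= 6.2832 / (109.1e-9)
= 6.2832 / 1.0910e-07
= 5.7591e+07 /m

5.7591e+07


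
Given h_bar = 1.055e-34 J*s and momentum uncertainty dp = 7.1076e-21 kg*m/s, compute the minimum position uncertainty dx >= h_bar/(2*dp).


dx = h_bar / (2 * dp)
= 1.055e-34 / (2 * 7.1076e-21)
= 1.055e-34 / 1.4215e-20
= 7.4216e-15 m

7.4216e-15


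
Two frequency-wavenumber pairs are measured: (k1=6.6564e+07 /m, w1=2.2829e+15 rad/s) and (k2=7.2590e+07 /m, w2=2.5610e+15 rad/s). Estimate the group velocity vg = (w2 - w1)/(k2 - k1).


vg = (w2 - w1) / (k2 - k1)
= (2.5610e+15 - 2.2829e+15) / (7.2590e+07 - 6.6564e+07)
= 2.7810e+14 / 6.0260e+06
= 4.6150e+07 m/s

4.6150e+07


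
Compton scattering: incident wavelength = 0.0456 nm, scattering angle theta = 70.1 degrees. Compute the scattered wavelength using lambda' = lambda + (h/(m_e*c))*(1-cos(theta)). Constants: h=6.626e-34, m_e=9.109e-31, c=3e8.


Compton wavelength: h/(m_e*c) = 2.4247e-12 m
d_lambda = 2.4247e-12 * (1 - cos(70.1 deg))
= 2.4247e-12 * 0.65962
= 1.5994e-12 m = 0.001599 nm
lambda' = 0.0456 + 0.001599
= 0.047199 nm

0.047199


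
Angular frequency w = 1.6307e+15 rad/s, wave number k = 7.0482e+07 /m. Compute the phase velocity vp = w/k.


vp = w / k
= 1.6307e+15 / 7.0482e+07
= 2.3136e+07 m/s

2.3136e+07


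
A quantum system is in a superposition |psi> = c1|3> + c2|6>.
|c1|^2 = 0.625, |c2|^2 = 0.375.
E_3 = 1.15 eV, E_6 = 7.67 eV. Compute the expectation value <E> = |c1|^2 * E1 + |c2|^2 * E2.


<E> = |c1|^2 * E1 + |c2|^2 * E2
= 0.625 * 1.15 + 0.375 * 7.67
= 0.7188 + 2.8762
= 3.595 eV

3.595


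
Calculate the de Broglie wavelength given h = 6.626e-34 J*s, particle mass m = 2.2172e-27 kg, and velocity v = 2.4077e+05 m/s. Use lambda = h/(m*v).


lambda = h / (m * v)
= 6.626e-34 / (2.2172e-27 * 2.4077e+05)
= 6.626e-34 / 5.3384e-22
= 1.2412e-12 m

1.2412e-12


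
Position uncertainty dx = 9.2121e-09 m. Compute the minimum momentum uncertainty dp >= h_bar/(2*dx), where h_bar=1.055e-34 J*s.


dp = h_bar / (2 * dx)
= 1.055e-34 / (2 * 9.2121e-09)
= 1.055e-34 / 1.8424e-08
= 5.7262e-27 kg*m/s

5.7262e-27


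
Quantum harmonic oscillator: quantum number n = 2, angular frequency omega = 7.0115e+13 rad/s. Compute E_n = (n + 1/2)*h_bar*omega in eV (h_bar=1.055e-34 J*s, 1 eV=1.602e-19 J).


E = (n + 1/2) * h_bar * omega
= (2 + 0.5) * 1.055e-34 * 7.0115e+13
= 2.5 * 7.3971e-21
= 1.8493e-20 J
= 0.1154 eV

0.1154


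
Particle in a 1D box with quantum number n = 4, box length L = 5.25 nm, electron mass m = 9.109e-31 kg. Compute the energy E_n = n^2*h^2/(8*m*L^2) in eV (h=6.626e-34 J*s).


E = n^2 * h^2 / (8 * m * L^2)
= 4^2 * (6.626e-34)^2 / (8 * 9.109e-31 * (5.25e-9)^2)
= 16 * 4.3904e-67 / (8 * 9.109e-31 * 2.7563e-17)
= 3.4974e-20 J
= 0.2183 eV

0.2183


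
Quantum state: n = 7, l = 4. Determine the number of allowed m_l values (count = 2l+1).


m_l ranges from -l to +l in integer steps
So m_l goes from -4 to +4
Count = 2l + 1 = 2*4 + 1
= 9

9


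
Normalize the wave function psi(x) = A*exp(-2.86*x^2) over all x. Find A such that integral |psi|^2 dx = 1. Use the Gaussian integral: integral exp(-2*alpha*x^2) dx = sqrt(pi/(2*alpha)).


integral |psi|^2 dx = A^2 * sqrt(pi/(2*alpha)) = 1
A^2 = sqrt(2*alpha/pi)
= sqrt(2 * 2.86 / pi)
= 1.349345
A = sqrt(1.349345)
= 1.1616

1.1616


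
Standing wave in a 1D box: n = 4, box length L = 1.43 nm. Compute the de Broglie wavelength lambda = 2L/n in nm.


lambda = 2L / n
= 2 * 1.43 / 4
= 2.86 / 4
= 0.715 nm

0.715


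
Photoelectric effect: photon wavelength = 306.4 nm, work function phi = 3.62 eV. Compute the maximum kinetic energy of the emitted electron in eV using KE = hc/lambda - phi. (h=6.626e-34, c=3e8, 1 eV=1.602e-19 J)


E_photon = hc / lambda
= (6.626e-34)(3e8) / (306.4e-9)
= 6.4876e-19 J
= 4.0497 eV
KE = E_photon - phi
= 4.0497 - 3.62
= 0.4297 eV

0.4297


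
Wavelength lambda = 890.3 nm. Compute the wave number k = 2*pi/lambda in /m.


k = 2 * pi / lambda
= 6.2832 / (890.3e-9)
= 6.2832 / 8.9030e-07
= 7.0574e+06 /m

7.0574e+06


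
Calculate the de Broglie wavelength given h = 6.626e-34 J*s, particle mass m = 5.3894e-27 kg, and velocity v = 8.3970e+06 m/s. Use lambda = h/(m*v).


lambda = h / (m * v)
= 6.626e-34 / (5.3894e-27 * 8.3970e+06)
= 6.626e-34 / 4.5255e-20
= 1.4642e-14 m

1.4642e-14


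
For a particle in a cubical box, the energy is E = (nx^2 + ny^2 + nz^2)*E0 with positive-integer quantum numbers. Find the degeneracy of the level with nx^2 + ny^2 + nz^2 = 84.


Enumerate all (nx, ny, nz) with nx^2 + ny^2 + nz^2 = 84:
(2,4,8)
(2,8,4)
(4,2,8)
(4,8,2)
(8,2,4)
(8,4,2)
Total degeneracy = 6

6


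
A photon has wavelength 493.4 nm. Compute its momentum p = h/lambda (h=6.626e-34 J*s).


p = h / lambda
= 6.626e-34 / (493.4e-9)
= 6.626e-34 / 4.9340e-07
= 1.3429e-27 kg*m/s

1.3429e-27


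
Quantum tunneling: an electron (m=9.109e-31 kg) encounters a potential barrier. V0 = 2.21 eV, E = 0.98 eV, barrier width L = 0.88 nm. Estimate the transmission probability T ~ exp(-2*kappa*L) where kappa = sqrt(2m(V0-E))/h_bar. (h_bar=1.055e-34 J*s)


V0 - E = 1.23 eV = 1.9705e-19 J
kappa = sqrt(2 * m * (V0-E)) / h_bar
= sqrt(2 * 9.109e-31 * 1.9705e-19) / 1.055e-34
= 5.6791e+09 /m
2*kappa*L = 2 * 5.6791e+09 * 0.88e-9
= 9.9953
T = exp(-9.9953) = 4.561535e-05

4.561535e-05


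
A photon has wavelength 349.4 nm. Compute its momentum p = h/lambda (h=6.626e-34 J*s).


p = h / lambda
= 6.626e-34 / (349.4e-9)
= 6.626e-34 / 3.4940e-07
= 1.8964e-27 kg*m/s

1.8964e-27


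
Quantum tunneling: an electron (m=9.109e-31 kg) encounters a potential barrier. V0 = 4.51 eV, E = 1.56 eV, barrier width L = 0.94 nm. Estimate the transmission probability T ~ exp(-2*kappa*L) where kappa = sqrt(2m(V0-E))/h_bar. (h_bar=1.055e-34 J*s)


V0 - E = 2.95 eV = 4.7259e-19 J
kappa = sqrt(2 * m * (V0-E)) / h_bar
= sqrt(2 * 9.109e-31 * 4.7259e-19) / 1.055e-34
= 8.7951e+09 /m
2*kappa*L = 2 * 8.7951e+09 * 0.94e-9
= 16.5348
T = exp(-16.5348) = 6.592395e-08

6.592395e-08


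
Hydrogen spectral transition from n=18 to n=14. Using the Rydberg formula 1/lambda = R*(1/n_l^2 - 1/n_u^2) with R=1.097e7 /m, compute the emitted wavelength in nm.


1/lambda = R * (1/n_l^2 - 1/n_u^2)
= 1.097e7 * (1/14^2 - 1/18^2)
= 1.097e7 * (0.005102 - 0.003086)
= 1.097e7 * 0.002016
= 2.2111e+04 /m
lambda = 1 / 2.2111e+04 = 45225.6153 nm

45225.6153


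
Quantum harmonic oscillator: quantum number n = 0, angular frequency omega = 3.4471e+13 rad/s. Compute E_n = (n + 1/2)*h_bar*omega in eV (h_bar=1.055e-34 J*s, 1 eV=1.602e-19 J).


E = (n + 1/2) * h_bar * omega
= (0 + 0.5) * 1.055e-34 * 3.4471e+13
= 0.5 * 3.6367e-21
= 1.8183e-21 J
= 0.0114 eV

0.0114


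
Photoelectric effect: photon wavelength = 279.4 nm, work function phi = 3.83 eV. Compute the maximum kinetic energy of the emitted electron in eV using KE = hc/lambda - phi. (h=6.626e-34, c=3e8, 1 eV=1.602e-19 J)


E_photon = hc / lambda
= (6.626e-34)(3e8) / (279.4e-9)
= 7.1145e-19 J
= 4.441 eV
KE = E_photon - phi
= 4.441 - 3.83
= 0.611 eV

0.611


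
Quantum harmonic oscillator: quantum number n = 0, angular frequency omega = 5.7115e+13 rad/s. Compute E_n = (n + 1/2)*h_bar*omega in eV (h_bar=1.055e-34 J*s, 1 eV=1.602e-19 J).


E = (n + 1/2) * h_bar * omega
= (0 + 0.5) * 1.055e-34 * 5.7115e+13
= 0.5 * 6.0256e-21
= 3.0128e-21 J
= 0.0188 eV

0.0188


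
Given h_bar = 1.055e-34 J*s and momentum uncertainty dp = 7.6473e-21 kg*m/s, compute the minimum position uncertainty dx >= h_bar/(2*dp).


dx = h_bar / (2 * dp)
= 1.055e-34 / (2 * 7.6473e-21)
= 1.055e-34 / 1.5295e-20
= 6.8979e-15 m

6.8979e-15


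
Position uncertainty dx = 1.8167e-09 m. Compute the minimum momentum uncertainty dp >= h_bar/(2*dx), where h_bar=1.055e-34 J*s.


dp = h_bar / (2 * dx)
= 1.055e-34 / (2 * 1.8167e-09)
= 1.055e-34 / 3.6334e-09
= 2.9036e-26 kg*m/s

2.9036e-26


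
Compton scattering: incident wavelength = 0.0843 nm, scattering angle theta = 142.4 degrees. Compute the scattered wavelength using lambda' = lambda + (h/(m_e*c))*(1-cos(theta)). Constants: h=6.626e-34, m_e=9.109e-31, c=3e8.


Compton wavelength: h/(m_e*c) = 2.4247e-12 m
d_lambda = 2.4247e-12 * (1 - cos(142.4 deg))
= 2.4247e-12 * 1.79229
= 4.3458e-12 m = 0.004346 nm
lambda' = 0.0843 + 0.004346
= 0.088646 nm

0.088646


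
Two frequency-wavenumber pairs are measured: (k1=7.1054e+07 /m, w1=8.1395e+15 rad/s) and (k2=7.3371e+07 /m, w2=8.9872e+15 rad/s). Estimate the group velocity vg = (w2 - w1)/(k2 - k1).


vg = (w2 - w1) / (k2 - k1)
= (8.9872e+15 - 8.1395e+15) / (7.3371e+07 - 7.1054e+07)
= 8.4770e+14 / 2.3170e+06
= 3.6586e+08 m/s

3.6586e+08


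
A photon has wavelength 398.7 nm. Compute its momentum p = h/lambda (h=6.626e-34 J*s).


p = h / lambda
= 6.626e-34 / (398.7e-9)
= 6.626e-34 / 3.9870e-07
= 1.6619e-27 kg*m/s

1.6619e-27


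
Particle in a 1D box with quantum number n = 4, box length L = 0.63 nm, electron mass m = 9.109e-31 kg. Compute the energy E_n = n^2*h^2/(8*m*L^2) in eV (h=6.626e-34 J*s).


E = n^2 * h^2 / (8 * m * L^2)
= 4^2 * (6.626e-34)^2 / (8 * 9.109e-31 * (0.63e-9)^2)
= 16 * 4.3904e-67 / (8 * 9.109e-31 * 3.9690e-19)
= 2.4287e-18 J
= 15.1607 eV

15.1607


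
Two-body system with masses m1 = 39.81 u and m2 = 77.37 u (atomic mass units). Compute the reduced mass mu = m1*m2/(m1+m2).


mu = m1 * m2 / (m1 + m2)
= 39.81 * 77.37 / (39.81 + 77.37)
= 3080.0997 / 117.18
= 26.2852 u

26.2852


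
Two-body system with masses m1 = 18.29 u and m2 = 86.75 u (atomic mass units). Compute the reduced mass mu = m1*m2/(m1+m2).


mu = m1 * m2 / (m1 + m2)
= 18.29 * 86.75 / (18.29 + 86.75)
= 1586.6575 / 105.04
= 15.1053 u

15.1053


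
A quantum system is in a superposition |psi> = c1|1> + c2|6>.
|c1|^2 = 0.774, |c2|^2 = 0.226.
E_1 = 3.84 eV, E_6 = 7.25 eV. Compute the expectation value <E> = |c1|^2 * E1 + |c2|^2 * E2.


<E> = |c1|^2 * E1 + |c2|^2 * E2
= 0.774 * 3.84 + 0.226 * 7.25
= 2.9722 + 1.6385
= 4.6107 eV

4.6107


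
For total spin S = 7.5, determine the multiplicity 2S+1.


Spin multiplicity = 2S + 1
= 2 * 7.5 + 1
= 15.0 + 1
= 16

16


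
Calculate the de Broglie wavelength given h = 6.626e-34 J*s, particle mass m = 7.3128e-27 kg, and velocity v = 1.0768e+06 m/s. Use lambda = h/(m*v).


lambda = h / (m * v)
= 6.626e-34 / (7.3128e-27 * 1.0768e+06)
= 6.626e-34 / 7.8744e-21
= 8.4146e-14 m

8.4146e-14


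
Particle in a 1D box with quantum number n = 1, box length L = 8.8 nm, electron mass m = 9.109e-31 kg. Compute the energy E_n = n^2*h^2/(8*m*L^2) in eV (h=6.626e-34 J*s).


E = n^2 * h^2 / (8 * m * L^2)
= 1^2 * (6.626e-34)^2 / (8 * 9.109e-31 * (8.8e-9)^2)
= 1 * 4.3904e-67 / (8 * 9.109e-31 * 7.7440e-17)
= 7.7800e-22 J
= 0.0049 eV

0.0049


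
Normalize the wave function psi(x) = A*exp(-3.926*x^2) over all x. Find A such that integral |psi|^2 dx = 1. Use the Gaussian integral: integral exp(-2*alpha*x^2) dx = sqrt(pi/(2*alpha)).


integral |psi|^2 dx = A^2 * sqrt(pi/(2*alpha)) = 1
A^2 = sqrt(2*alpha/pi)
= sqrt(2 * 3.926 / pi)
= 1.580939
A = sqrt(1.580939)
= 1.2574

1.2574


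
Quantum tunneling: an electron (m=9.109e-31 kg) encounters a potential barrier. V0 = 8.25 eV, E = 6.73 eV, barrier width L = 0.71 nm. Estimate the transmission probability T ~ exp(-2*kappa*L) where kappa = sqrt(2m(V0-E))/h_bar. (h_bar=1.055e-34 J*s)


V0 - E = 1.52 eV = 2.4350e-19 J
kappa = sqrt(2 * m * (V0-E)) / h_bar
= sqrt(2 * 9.109e-31 * 2.4350e-19) / 1.055e-34
= 6.3132e+09 /m
2*kappa*L = 2 * 6.3132e+09 * 0.71e-9
= 8.9648
T = exp(-8.9648) = 1.278347e-04

1.278347e-04


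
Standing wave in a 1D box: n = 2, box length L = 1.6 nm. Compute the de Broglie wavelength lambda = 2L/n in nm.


lambda = 2L / n
= 2 * 1.6 / 2
= 3.2 / 2
= 1.6 nm

1.6


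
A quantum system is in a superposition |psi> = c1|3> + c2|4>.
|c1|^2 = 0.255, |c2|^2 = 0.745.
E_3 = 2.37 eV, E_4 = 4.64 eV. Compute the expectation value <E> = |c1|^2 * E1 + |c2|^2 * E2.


<E> = |c1|^2 * E1 + |c2|^2 * E2
= 0.255 * 2.37 + 0.745 * 4.64
= 0.6044 + 3.4568
= 4.0611 eV

4.0611


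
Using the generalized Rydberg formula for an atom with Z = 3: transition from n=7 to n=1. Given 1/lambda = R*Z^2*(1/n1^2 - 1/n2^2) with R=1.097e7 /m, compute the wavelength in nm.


1/lambda = R * Z^2 * (1/n1^2 - 1/n2^2)
= 1.097e7 * 3^2 * (1/1^2 - 1/7^2)
= 1.097e7 * 9 * (1.0 - 0.020408)
= 9.6715e+07 /m
lambda = 1 / 9.6715e+07
= 10.3396 nm

10.3396


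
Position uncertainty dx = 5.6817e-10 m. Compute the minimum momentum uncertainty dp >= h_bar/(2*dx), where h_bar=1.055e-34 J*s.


dp = h_bar / (2 * dx)
= 1.055e-34 / (2 * 5.6817e-10)
= 1.055e-34 / 1.1363e-09
= 9.2842e-26 kg*m/s

9.2842e-26


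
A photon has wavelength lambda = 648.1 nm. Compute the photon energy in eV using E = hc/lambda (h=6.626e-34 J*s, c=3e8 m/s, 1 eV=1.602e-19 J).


E = hc / lambda
= (6.626e-34)(3e8) / (648.1e-9)
= 1.9878e-25 / 6.4810e-07
= 3.0671e-19 J
Converting to eV: 3.0671e-19 / 1.602e-19
= 1.9146 eV

1.9146


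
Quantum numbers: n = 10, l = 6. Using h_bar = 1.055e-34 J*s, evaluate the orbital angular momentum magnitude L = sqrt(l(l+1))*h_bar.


L = sqrt(l*(l+1)) * h_bar
= sqrt(6 * 7) * 1.055e-34
= sqrt(42) * 1.055e-34
= 6.4807 * 1.055e-34
= 6.8372e-34 J*s

6.8372e-34


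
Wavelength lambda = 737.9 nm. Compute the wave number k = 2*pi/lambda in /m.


k = 2 * pi / lambda
= 6.2832 / (737.9e-9)
= 6.2832 / 7.3790e-07
= 8.5150e+06 /m

8.5150e+06


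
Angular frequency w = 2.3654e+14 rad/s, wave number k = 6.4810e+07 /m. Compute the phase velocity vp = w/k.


vp = w / k
= 2.3654e+14 / 6.4810e+07
= 3.6497e+06 m/s

3.6497e+06


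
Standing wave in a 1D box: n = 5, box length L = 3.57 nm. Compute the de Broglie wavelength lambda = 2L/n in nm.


lambda = 2L / n
= 2 * 3.57 / 5
= 7.14 / 5
= 1.428 nm

1.428


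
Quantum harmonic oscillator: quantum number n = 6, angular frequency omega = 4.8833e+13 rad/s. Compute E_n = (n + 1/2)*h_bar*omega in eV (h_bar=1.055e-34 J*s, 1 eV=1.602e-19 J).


E = (n + 1/2) * h_bar * omega
= (6 + 0.5) * 1.055e-34 * 4.8833e+13
= 6.5 * 5.1519e-21
= 3.3487e-20 J
= 0.209 eV

0.209


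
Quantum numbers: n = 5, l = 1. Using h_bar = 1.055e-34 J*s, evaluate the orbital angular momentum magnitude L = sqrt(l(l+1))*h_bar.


L = sqrt(l*(l+1)) * h_bar
= sqrt(1 * 2) * 1.055e-34
= sqrt(2) * 1.055e-34
= 1.4142 * 1.055e-34
= 1.4920e-34 J*s

1.4920e-34


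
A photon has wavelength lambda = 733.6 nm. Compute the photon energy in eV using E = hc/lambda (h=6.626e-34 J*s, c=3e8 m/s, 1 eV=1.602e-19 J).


E = hc / lambda
= (6.626e-34)(3e8) / (733.6e-9)
= 1.9878e-25 / 7.3360e-07
= 2.7097e-19 J
Converting to eV: 2.7097e-19 / 1.602e-19
= 1.6914 eV

1.6914


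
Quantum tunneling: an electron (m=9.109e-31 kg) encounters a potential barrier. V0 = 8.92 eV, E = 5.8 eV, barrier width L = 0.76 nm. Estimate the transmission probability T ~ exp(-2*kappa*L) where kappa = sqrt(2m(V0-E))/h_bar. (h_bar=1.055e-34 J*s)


V0 - E = 3.12 eV = 4.9982e-19 J
kappa = sqrt(2 * m * (V0-E)) / h_bar
= sqrt(2 * 9.109e-31 * 4.9982e-19) / 1.055e-34
= 9.0450e+09 /m
2*kappa*L = 2 * 9.0450e+09 * 0.76e-9
= 13.7483
T = exp(-13.7483) = 1.069486e-06

1.069486e-06


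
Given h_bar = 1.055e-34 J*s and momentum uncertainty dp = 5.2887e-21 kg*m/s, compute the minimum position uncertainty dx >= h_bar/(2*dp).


dx = h_bar / (2 * dp)
= 1.055e-34 / (2 * 5.2887e-21)
= 1.055e-34 / 1.0577e-20
= 9.9741e-15 m

9.9741e-15


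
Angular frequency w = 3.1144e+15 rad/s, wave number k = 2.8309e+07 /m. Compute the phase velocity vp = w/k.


vp = w / k
= 3.1144e+15 / 2.8309e+07
= 1.1001e+08 m/s

1.1001e+08


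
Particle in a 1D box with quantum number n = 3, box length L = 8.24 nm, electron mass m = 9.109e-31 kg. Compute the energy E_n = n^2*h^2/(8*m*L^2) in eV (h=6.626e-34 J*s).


E = n^2 * h^2 / (8 * m * L^2)
= 3^2 * (6.626e-34)^2 / (8 * 9.109e-31 * (8.24e-9)^2)
= 9 * 4.3904e-67 / (8 * 9.109e-31 * 6.7898e-17)
= 7.9860e-21 J
= 0.0499 eV

0.0499


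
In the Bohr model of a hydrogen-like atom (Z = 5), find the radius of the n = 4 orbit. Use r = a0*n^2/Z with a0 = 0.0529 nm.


r = a0 * n^2 / Z
= 0.0529 * 4^2 / 5
= 0.0529 * 16 / 5
= 0.1693 nm

0.1693


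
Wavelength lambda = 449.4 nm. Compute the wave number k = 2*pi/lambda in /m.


k = 2 * pi / lambda
= 6.2832 / (449.4e-9)
= 6.2832 / 4.4940e-07
= 1.3981e+07 /m

1.3981e+07


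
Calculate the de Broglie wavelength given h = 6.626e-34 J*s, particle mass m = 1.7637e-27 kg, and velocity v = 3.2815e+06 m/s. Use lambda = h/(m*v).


lambda = h / (m * v)
= 6.626e-34 / (1.7637e-27 * 3.2815e+06)
= 6.626e-34 / 5.7876e-21
= 1.1449e-13 m

1.1449e-13


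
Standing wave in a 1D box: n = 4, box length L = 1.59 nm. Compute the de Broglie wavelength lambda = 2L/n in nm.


lambda = 2L / n
= 2 * 1.59 / 4
= 3.18 / 4
= 0.795 nm

0.795


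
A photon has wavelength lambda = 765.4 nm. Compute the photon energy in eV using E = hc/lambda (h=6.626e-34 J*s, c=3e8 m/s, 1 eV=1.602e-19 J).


E = hc / lambda
= (6.626e-34)(3e8) / (765.4e-9)
= 1.9878e-25 / 7.6540e-07
= 2.5971e-19 J
Converting to eV: 2.5971e-19 / 1.602e-19
= 1.6211 eV

1.6211


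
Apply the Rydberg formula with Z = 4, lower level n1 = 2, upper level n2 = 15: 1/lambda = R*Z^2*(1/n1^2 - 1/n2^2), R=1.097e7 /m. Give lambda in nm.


1/lambda = R * Z^2 * (1/n1^2 - 1/n2^2)
= 1.097e7 * 4^2 * (1/2^2 - 1/15^2)
= 1.097e7 * 16 * (0.25 - 0.004444)
= 4.3100e+07 /m
lambda = 1 / 4.3100e+07
= 23.2019 nm

23.2019


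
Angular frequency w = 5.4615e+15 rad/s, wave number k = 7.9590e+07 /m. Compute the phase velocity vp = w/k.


vp = w / k
= 5.4615e+15 / 7.9590e+07
= 6.8620e+07 m/s

6.8620e+07


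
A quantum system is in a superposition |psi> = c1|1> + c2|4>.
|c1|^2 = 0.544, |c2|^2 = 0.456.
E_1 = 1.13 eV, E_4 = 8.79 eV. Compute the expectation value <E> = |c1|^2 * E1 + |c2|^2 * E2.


<E> = |c1|^2 * E1 + |c2|^2 * E2
= 0.544 * 1.13 + 0.456 * 8.79
= 0.6147 + 4.0082
= 4.623 eV

4.623


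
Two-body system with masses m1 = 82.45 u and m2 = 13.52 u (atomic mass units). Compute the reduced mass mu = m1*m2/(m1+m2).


mu = m1 * m2 / (m1 + m2)
= 82.45 * 13.52 / (82.45 + 13.52)
= 1114.724 / 95.97
= 11.6153 u

11.6153


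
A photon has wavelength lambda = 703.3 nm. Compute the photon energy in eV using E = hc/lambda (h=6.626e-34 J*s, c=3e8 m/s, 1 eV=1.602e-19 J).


E = hc / lambda
= (6.626e-34)(3e8) / (703.3e-9)
= 1.9878e-25 / 7.0330e-07
= 2.8264e-19 J
Converting to eV: 2.8264e-19 / 1.602e-19
= 1.7643 eV

1.7643


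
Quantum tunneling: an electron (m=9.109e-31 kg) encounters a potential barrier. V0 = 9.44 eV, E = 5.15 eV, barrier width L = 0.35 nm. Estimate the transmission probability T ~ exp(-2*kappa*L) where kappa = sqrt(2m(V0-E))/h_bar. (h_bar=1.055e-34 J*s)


V0 - E = 4.29 eV = 6.8726e-19 J
kappa = sqrt(2 * m * (V0-E)) / h_bar
= sqrt(2 * 9.109e-31 * 6.8726e-19) / 1.055e-34
= 1.0606e+10 /m
2*kappa*L = 2 * 1.0606e+10 * 0.35e-9
= 7.4243
T = exp(-7.4243) = 5.965751e-04

5.965751e-04


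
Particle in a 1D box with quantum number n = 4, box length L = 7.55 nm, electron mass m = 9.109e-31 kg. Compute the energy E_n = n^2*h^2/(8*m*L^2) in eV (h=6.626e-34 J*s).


E = n^2 * h^2 / (8 * m * L^2)
= 4^2 * (6.626e-34)^2 / (8 * 9.109e-31 * (7.55e-9)^2)
= 16 * 4.3904e-67 / (8 * 9.109e-31 * 5.7002e-17)
= 1.6911e-20 J
= 0.1056 eV

0.1056


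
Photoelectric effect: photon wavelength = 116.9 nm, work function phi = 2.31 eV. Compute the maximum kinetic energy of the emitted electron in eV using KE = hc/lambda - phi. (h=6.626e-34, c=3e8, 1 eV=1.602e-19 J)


E_photon = hc / lambda
= (6.626e-34)(3e8) / (116.9e-9)
= 1.7004e-18 J
= 10.6144 eV
KE = E_photon - phi
= 10.6144 - 2.31
= 8.3044 eV

8.3044


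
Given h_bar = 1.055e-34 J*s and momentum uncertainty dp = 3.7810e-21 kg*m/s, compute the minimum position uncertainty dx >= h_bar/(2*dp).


dx = h_bar / (2 * dp)
= 1.055e-34 / (2 * 3.7810e-21)
= 1.055e-34 / 7.5620e-21
= 1.3951e-14 m

1.3951e-14


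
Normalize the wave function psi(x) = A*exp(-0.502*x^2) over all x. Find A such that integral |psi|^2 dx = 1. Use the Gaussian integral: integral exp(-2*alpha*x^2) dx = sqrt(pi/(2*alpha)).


integral |psi|^2 dx = A^2 * sqrt(pi/(2*alpha)) = 1
A^2 = sqrt(2*alpha/pi)
= sqrt(2 * 0.502 / pi)
= 0.565317
A = sqrt(0.565317)
= 0.7519

0.7519


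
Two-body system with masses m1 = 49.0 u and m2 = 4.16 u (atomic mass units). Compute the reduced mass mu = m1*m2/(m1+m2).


mu = m1 * m2 / (m1 + m2)
= 49.0 * 4.16 / (49.0 + 4.16)
= 203.84 / 53.16
= 3.8345 u

3.8345


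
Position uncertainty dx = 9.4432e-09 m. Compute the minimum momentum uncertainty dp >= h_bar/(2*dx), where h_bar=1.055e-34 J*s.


dp = h_bar / (2 * dx)
= 1.055e-34 / (2 * 9.4432e-09)
= 1.055e-34 / 1.8886e-08
= 5.5860e-27 kg*m/s

5.5860e-27


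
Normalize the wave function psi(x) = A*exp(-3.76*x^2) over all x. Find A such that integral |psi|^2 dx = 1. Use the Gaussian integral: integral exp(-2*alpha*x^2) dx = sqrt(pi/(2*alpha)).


integral |psi|^2 dx = A^2 * sqrt(pi/(2*alpha)) = 1
A^2 = sqrt(2*alpha/pi)
= sqrt(2 * 3.76 / pi)
= 1.547156
A = sqrt(1.547156)
= 1.2438

1.2438


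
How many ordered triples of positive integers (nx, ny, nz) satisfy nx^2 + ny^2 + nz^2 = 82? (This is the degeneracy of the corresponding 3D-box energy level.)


Enumerate all (nx, ny, nz) with nx^2 + ny^2 + nz^2 = 82:
(3,3,8)
(3,8,3)
(8,3,3)
Total degeneracy = 3

3


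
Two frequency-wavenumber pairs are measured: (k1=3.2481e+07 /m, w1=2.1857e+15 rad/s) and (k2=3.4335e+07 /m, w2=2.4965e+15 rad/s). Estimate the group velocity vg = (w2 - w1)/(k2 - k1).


vg = (w2 - w1) / (k2 - k1)
= (2.4965e+15 - 2.1857e+15) / (3.4335e+07 - 3.2481e+07)
= 3.1080e+14 / 1.8540e+06
= 1.6764e+08 m/s

1.6764e+08


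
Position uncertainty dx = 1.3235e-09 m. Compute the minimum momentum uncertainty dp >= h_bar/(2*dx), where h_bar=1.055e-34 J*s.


dp = h_bar / (2 * dx)
= 1.055e-34 / (2 * 1.3235e-09)
= 1.055e-34 / 2.6470e-09
= 3.9856e-26 kg*m/s

3.9856e-26


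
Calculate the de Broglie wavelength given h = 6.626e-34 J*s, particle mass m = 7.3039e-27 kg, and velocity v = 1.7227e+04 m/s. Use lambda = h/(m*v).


lambda = h / (m * v)
= 6.626e-34 / (7.3039e-27 * 1.7227e+04)
= 6.626e-34 / 1.2582e-22
= 5.2661e-12 m

5.2661e-12


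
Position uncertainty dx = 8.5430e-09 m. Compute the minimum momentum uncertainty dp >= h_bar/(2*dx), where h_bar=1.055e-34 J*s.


dp = h_bar / (2 * dx)
= 1.055e-34 / (2 * 8.5430e-09)
= 1.055e-34 / 1.7086e-08
= 6.1746e-27 kg*m/s

6.1746e-27


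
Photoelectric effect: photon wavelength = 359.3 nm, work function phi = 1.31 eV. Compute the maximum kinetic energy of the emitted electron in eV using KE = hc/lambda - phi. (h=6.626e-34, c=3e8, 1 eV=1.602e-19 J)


E_photon = hc / lambda
= (6.626e-34)(3e8) / (359.3e-9)
= 5.5324e-19 J
= 3.4534 eV
KE = E_photon - phi
= 3.4534 - 1.31
= 2.1434 eV

2.1434


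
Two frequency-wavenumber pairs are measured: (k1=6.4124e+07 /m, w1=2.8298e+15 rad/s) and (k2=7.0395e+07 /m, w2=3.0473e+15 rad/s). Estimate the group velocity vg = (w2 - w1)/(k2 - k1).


vg = (w2 - w1) / (k2 - k1)
= (3.0473e+15 - 2.8298e+15) / (7.0395e+07 - 6.4124e+07)
= 2.1750e+14 / 6.2710e+06
= 3.4683e+07 m/s

3.4683e+07


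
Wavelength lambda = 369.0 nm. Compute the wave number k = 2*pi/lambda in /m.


k = 2 * pi / lambda
= 6.2832 / (369.0e-9)
= 6.2832 / 3.6900e-07
= 1.7028e+07 /m

1.7028e+07


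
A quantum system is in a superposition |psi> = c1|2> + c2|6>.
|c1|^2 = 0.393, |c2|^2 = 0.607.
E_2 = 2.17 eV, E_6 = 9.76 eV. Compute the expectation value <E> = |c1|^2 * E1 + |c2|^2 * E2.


<E> = |c1|^2 * E1 + |c2|^2 * E2
= 0.393 * 2.17 + 0.607 * 9.76
= 0.8528 + 5.9243
= 6.7771 eV

6.7771


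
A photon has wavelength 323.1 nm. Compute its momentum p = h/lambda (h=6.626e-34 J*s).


p = h / lambda
= 6.626e-34 / (323.1e-9)
= 6.626e-34 / 3.2310e-07
= 2.0508e-27 kg*m/s

2.0508e-27


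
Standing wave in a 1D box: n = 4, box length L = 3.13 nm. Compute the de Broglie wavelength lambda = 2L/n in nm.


lambda = 2L / n
= 2 * 3.13 / 4
= 6.26 / 4
= 1.565 nm

1.565


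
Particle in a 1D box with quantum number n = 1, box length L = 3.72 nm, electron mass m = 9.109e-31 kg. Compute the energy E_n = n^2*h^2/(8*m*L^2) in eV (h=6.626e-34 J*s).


E = n^2 * h^2 / (8 * m * L^2)
= 1^2 * (6.626e-34)^2 / (8 * 9.109e-31 * (3.72e-9)^2)
= 1 * 4.3904e-67 / (8 * 9.109e-31 * 1.3838e-17)
= 4.3537e-21 J
= 0.0272 eV

0.0272


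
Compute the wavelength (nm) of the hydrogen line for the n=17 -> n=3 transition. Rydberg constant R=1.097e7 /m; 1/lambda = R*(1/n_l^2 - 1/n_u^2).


1/lambda = R * (1/n_l^2 - 1/n_u^2)
= 1.097e7 * (1/3^2 - 1/17^2)
= 1.097e7 * (0.111111 - 0.00346)
= 1.097e7 * 0.107651
= 1.1809e+06 /m
lambda = 1 / 1.1809e+06 = 846.7899 nm

846.7899


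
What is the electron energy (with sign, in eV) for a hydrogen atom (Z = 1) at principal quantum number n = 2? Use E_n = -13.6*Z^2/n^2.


E_n = -13.6 * Z^2 / n^2
= -13.6 * 1^2 / 2^2
= -13.6 * 1 / 4
= -3.4 eV

-3.4


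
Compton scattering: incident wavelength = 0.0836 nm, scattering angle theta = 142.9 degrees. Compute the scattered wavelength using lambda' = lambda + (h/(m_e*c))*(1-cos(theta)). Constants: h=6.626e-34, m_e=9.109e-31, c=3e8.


Compton wavelength: h/(m_e*c) = 2.4247e-12 m
d_lambda = 2.4247e-12 * (1 - cos(142.9 deg))
= 2.4247e-12 * 1.797584
= 4.3586e-12 m = 0.004359 nm
lambda' = 0.0836 + 0.004359
= 0.087959 nm

0.087959


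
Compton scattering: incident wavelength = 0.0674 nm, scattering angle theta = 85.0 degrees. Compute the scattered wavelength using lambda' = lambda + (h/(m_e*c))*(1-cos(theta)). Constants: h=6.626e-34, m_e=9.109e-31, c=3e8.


Compton wavelength: h/(m_e*c) = 2.4247e-12 m
d_lambda = 2.4247e-12 * (1 - cos(85.0 deg))
= 2.4247e-12 * 0.912844
= 2.2134e-12 m = 0.002213 nm
lambda' = 0.0674 + 0.002213
= 0.069613 nm

0.069613


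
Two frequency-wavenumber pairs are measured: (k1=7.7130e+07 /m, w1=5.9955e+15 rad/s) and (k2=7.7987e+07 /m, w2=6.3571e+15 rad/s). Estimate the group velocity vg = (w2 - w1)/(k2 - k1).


vg = (w2 - w1) / (k2 - k1)
= (6.3571e+15 - 5.9955e+15) / (7.7987e+07 - 7.7130e+07)
= 3.6160e+14 / 8.5700e+05
= 4.2194e+08 m/s

4.2194e+08


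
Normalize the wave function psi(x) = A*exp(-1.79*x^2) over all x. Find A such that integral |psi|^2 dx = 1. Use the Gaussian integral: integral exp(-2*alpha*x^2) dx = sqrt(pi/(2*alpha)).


integral |psi|^2 dx = A^2 * sqrt(pi/(2*alpha)) = 1
A^2 = sqrt(2*alpha/pi)
= sqrt(2 * 1.79 / pi)
= 1.067497
A = sqrt(1.067497)
= 1.0332

1.0332


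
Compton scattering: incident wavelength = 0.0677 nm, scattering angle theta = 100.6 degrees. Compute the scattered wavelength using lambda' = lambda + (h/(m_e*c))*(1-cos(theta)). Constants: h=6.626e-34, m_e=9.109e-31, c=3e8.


Compton wavelength: h/(m_e*c) = 2.4247e-12 m
d_lambda = 2.4247e-12 * (1 - cos(100.6 deg))
= 2.4247e-12 * 1.183951
= 2.8707e-12 m = 0.002871 nm
lambda' = 0.0677 + 0.002871
= 0.070571 nm

0.070571


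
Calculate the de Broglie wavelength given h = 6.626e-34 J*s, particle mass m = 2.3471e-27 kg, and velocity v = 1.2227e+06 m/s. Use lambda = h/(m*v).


lambda = h / (m * v)
= 6.626e-34 / (2.3471e-27 * 1.2227e+06)
= 6.626e-34 / 2.8698e-21
= 2.3089e-13 m

2.3089e-13
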